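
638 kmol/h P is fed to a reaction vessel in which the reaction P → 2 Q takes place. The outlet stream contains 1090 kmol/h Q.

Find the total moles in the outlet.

1180 kmol/h

For Q: n = n₀ + 2ξ → 1090 = 0 + 2ξ, giving ξ = 545 kmol/h.
Outlet amounts (n = n₀ + ν ξ):
  P: 638 − 1(545) = 93
  Q: 0 + 2(545) = 1090
Total out = 93 + 1090 = 1183 kmol/h.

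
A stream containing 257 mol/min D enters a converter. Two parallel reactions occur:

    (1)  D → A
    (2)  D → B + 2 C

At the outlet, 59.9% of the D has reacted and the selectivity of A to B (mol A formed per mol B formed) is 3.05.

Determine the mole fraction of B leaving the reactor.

Conversion of D: D consumed = 0.599 × 257 = 153.9 mol/min = 1ξ₁ + 1ξ₂.
Selectivity: 1ξ₁ / (1ξ₂) = 3.05 → ξ₁ = 3.05 ξ₂.
Substitute: (1·3.05 + 1) ξ₂ = 153.9 → ξ₂ = 38.01 mol/min, ξ₁ = 115.9 mol/min.
Outlet amounts (n = n₀ + Σ ν·ξ):
  D: 257 − 1(115.9) − 1(38.01) = 103.1
  A: 0 + 1(115.9) = 115.9
  B: 0 + 1(38.01) = 38.01
  C: 0 + 2(38.01) = 76.02
Total out = 333 mol/min; y_B = 38.01 / 333 = 0.1141.

0.114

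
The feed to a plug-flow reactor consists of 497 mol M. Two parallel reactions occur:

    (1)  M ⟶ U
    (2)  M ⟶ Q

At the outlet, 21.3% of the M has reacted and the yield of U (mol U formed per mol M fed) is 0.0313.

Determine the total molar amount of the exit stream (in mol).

Yield of U: 1ξ₁ / 497 = 0.0313 → ξ₁ = 15.56 mol.
Conversion of M: 1ξ₁ + 1ξ₂ = 0.213 × 497 = 105.9 → ξ₂ = 90.3 mol.
Outlet amounts (n = n₀ + Σ ν·ξ):
  M: 497 − 1(15.56) − 1(90.3) = 391.1
  U: 0 + 1(15.56) = 15.56
  Q: 0 + 1(90.3) = 90.3
Total out = 391.1 + 15.56 + 90.3 = 497 mol.

497 mol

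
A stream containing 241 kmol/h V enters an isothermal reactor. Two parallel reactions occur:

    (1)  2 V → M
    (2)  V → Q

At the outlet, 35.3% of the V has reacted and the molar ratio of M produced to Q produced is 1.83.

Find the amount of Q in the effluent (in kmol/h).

Conversion of V: V consumed = 0.353 × 241 = 85.07 kmol/h = 2ξ₁ + 1ξ₂.
Selectivity: 1ξ₁ / (1ξ₂) = 1.83 → ξ₁ = 1.83 ξ₂.
Substitute: (2·1.83 + 1) ξ₂ = 85.07 → ξ₂ = 18.26 kmol/h, ξ₁ = 33.41 kmol/h.
Outlet amounts (n = n₀ + Σ ν·ξ):
  V: 241 − 2(33.41) − 1(18.26) = 155.9
  M: 0 + 1(33.41) = 33.41
  Q: 0 + 1(18.26) = 18.26

18.3 kmol/h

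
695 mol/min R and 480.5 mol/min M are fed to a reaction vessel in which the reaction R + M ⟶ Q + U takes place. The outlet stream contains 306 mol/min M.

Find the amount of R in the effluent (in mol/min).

520 mol/min

For M: n = n₀ − 1ξ → 306 = 480.5 − 1ξ, giving ξ = 174.5 mol/min.
Outlet amounts (n = n₀ + ν ξ):
  R: 695 − 1(174.5) = 520.5
  M: 480.5 − 1(174.5) = 306
  Q: 0 + 1(174.5) = 174.5
  U: 0 + 1(174.5) = 174.5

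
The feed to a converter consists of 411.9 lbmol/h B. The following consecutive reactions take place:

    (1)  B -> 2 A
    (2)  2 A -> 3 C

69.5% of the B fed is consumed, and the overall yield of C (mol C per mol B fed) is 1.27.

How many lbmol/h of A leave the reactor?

Conversion of B: B consumed = 1ξ₁ = 0.695 × 411.9 → ξ₁ = 286.3 lbmol/h.
Yield of C: 3ξ₂ / 411.9 = 1.27 → ξ₂ = 174.4 lbmol/h.
Outlet amounts (n = n₀ + Σ ν·ξ):
  B: 411.9 − 1(286.3) = 125.6
  A: 0 + 2(286.3) − 2(174.4) = 223.8
  C: 0 + 3(174.4) = 523.1

224 lbmol/h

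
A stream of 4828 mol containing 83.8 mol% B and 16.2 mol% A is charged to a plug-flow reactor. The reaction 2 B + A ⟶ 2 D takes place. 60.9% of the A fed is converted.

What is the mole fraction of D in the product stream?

A reacted = 0.609 × 782.1 = 476.3 mol; ν_A = −1, so ξ = 476.3/1 = 476.3 mol.
Outlet amounts (n = n₀ + ν ξ):
  B: 4046 − 2(476.3) = 3093
  A: 782.1 − 1(476.3) = 305.8
  D: 0 + 2(476.3) = 952.6
Total out = 4352 mol; y_D = 952.6 / 4352 = 0.2189.

0.219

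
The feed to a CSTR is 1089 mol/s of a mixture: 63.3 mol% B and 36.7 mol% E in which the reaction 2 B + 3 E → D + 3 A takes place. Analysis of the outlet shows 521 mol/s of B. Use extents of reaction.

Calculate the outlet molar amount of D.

84.2 mol/s

For B: n = n₀ − 2ξ → 521 = 689.3 − 2ξ, giving ξ = 84.17 mol/s.
Outlet amounts (n = n₀ + ν ξ):
  B: 689.3 − 2(84.17) = 521
  E: 399.7 − 3(84.17) = 147.2
  D: 0 + 1(84.17) = 84.17
  A: 0 + 3(84.17) = 252.5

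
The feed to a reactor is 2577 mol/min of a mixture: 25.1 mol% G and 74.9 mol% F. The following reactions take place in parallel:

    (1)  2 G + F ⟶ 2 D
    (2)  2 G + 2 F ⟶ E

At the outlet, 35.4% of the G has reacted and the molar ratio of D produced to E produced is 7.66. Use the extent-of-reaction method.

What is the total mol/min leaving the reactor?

Conversion of G: G consumed = 0.354 × 646.8 = 229 mol/min = 2ξ₁ + 2ξ₂.
Selectivity: 2ξ₁ / (1ξ₂) = 7.66 → ξ₁ = 3.83 ξ₂.
Substitute: (2·3.83 + 2) ξ₂ = 229 → ξ₂ = 23.7 mol/min, ξ₁ = 90.78 mol/min.
Outlet amounts (n = n₀ + Σ ν·ξ):
  G: 646.8 − 2(90.78) − 2(23.7) = 417.9
  F: 1930 − 1(90.78) − 2(23.7) = 1792
  D: 0 + 2(90.78) = 181.6
  E: 0 + 1(23.7) = 23.7
Total out = 417.9 + 1792 + 181.6 + 23.7 = 2415 mol/min.

2420 mol/min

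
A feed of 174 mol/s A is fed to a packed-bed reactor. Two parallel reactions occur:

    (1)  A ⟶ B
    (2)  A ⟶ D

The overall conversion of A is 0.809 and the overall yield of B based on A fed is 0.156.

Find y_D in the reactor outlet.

Yield of B: 1ξ₁ / 174 = 0.156 → ξ₁ = 27.14 mol/s.
Conversion of A: 1ξ₁ + 1ξ₂ = 0.809 × 174 = 140.8 → ξ₂ = 113.6 mol/s.
Outlet amounts (n = n₀ + Σ ν·ξ):
  A: 174 − 1(27.14) − 1(113.6) = 33.23
  B: 0 + 1(27.14) = 27.14
  D: 0 + 1(113.6) = 113.6
Total out = 174 mol/s; y_D = 113.6 / 174 = 0.653.

0.653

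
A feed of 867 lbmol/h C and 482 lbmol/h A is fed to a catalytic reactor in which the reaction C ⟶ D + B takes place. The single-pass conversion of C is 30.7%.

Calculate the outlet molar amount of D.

266 lbmol/h

C reacted = 0.307 × 867 = 266.2 lbmol/h; ν_C = −1, so ξ = 266.2/1 = 266.2 lbmol/h.
Outlet amounts (n = n₀ + ν ξ):
  C: 867 − 1(266.2) = 600.8
  D: 0 + 1(266.2) = 266.2
  B: 0 + 1(266.2) = 266.2
  A: 482 (inert)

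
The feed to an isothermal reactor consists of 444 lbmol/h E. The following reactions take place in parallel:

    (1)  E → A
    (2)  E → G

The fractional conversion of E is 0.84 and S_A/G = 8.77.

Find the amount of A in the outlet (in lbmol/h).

Conversion of E: E consumed = 0.84 × 444 = 373 lbmol/h = 1ξ₁ + 1ξ₂.
Selectivity: 1ξ₁ / (1ξ₂) = 8.77 → ξ₁ = 8.77 ξ₂.
Substitute: (1·8.77 + 1) ξ₂ = 373 → ξ₂ = 38.17 lbmol/h, ξ₁ = 334.8 lbmol/h.
Outlet amounts (n = n₀ + Σ ν·ξ):
  E: 444 − 1(334.8) − 1(38.17) = 71.04
  A: 0 + 1(334.8) = 334.8
  G: 0 + 1(38.17) = 38.17

335 lbmol/h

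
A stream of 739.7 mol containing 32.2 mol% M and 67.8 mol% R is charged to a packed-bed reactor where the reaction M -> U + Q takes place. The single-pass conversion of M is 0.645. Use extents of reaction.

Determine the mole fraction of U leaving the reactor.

0.172

M reacted = 0.645 × 238.2 = 153.6 mol; ν_M = −1, so ξ = 153.6/1 = 153.6 mol.
Outlet amounts (n = n₀ + ν ξ):
  M: 238.2 − 1(153.6) = 84.56
  U: 0 + 1(153.6) = 153.6
  Q: 0 + 1(153.6) = 153.6
  R: 501.5 (inert)
Total out = 893.3 mol; y_U = 153.6 / 893.3 = 0.172.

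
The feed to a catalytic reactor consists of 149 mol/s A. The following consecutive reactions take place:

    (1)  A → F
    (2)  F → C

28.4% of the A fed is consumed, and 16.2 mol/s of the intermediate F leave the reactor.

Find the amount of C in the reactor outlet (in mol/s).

Conversion of A: A consumed = 1ξ₁ = 0.284 × 149 → ξ₁ = 42.32 mol/s.
F balance: n_F = 0 + 1ξ₁ − 1ξ₂ = 16.2 → ξ₂ = (1·42.32 − 16.2)/1 = 26.12 mol/s.
Outlet amounts (n = n₀ + Σ ν·ξ):
  A: 149 − 1(42.32) = 106.7
  F: 0 + 1(42.32) − 1(26.12) = 16.2
  C: 0 + 1(26.12) = 26.12

26.1 mol/s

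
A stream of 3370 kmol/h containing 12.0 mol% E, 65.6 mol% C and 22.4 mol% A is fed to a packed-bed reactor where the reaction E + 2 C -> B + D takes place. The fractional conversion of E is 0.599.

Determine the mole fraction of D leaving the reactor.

E reacted = 0.599 × 404.4 = 242.2 kmol/h; ν_E = −1, so ξ = 242.2/1 = 242.2 kmol/h.
Outlet amounts (n = n₀ + ν ξ):
  E: 404.4 − 1(242.2) = 162.2
  C: 2211 − 2(242.2) = 1726
  B: 0 + 1(242.2) = 242.2
  D: 0 + 1(242.2) = 242.2
  A: 754.9 (inert)
Total out = 3128 kmol/h; y_D = 242.2 / 3128 = 0.07745.

0.0774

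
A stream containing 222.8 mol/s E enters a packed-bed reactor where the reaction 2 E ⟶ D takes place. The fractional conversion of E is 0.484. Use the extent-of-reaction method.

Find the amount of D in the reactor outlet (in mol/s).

E reacted = 0.484 × 222.8 = 107.8 mol/s; ν_E = −2, so ξ = 107.8/2 = 53.92 mol/s.
Outlet amounts (n = n₀ + ν ξ):
  E: 222.8 − 2(53.92) = 115
  D: 0 + 1(53.92) = 53.92

53.9 mol/s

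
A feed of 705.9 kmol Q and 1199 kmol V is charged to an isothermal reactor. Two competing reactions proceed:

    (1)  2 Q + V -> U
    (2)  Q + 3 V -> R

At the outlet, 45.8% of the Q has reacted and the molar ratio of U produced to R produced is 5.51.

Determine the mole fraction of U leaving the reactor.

Conversion of Q: Q consumed = 0.458 × 705.9 = 323.3 kmol = 2ξ₁ + 1ξ₂.
Selectivity: 1ξ₁ / (1ξ₂) = 5.51 → ξ₁ = 5.51 ξ₂.
Substitute: (2·5.51 + 1) ξ₂ = 323.3 → ξ₂ = 26.9 kmol, ξ₁ = 148.2 kmol.
Outlet amounts (n = n₀ + Σ ν·ξ):
  Q: 705.9 − 2(148.2) − 1(26.9) = 382.6
  V: 1199 − 1(148.2) − 3(26.9) = 970.1
  U: 0 + 1(148.2) = 148.2
  R: 0 + 1(26.9) = 26.9
Total out = 1528 kmol; y_U = 148.2 / 1528 = 0.097.

0.097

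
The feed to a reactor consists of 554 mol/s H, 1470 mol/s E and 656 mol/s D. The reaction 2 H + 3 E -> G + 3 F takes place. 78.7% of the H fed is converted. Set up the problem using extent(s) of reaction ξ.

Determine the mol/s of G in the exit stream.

H reacted = 0.787 × 554 = 436 mol/s; ν_H = −2, so ξ = 436/2 = 218 mol/s.
Outlet amounts (n = n₀ + ν ξ):
  H: 554 − 2(218) = 118
  E: 1470 − 3(218) = 816
  G: 0 + 1(218) = 218
  F: 0 + 3(218) = 654
  D: 656 (inert)

218 mol/s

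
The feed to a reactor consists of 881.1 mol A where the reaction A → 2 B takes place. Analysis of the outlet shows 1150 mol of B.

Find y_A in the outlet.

For B: n = n₀ + 2ξ → 1150 = 0 + 2ξ, giving ξ = 575 mol.
Outlet amounts (n = n₀ + ν ξ):
  A: 881.1 − 1(575) = 306.1
  B: 0 + 2(575) = 1150
Total out = 1456 mol; y_A = 306.1 / 1456 = 0.2102.

0.21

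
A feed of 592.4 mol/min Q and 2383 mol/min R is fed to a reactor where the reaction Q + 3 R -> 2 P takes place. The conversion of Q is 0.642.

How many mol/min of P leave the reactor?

761 mol/min

Q reacted = 0.642 × 592.4 = 380.3 mol/min; ν_Q = −1, so ξ = 380.3/1 = 380.3 mol/min.
Outlet amounts (n = n₀ + ν ξ):
  Q: 592.4 − 1(380.3) = 212.1
  R: 2383 − 3(380.3) = 1242
  P: 0 + 2(380.3) = 760.6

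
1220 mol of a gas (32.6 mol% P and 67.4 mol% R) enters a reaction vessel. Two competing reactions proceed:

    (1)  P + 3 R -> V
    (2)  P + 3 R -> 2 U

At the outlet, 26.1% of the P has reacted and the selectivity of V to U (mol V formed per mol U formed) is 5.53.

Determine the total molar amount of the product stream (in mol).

Conversion of P: P consumed = 0.261 × 397.7 = 103.8 mol = 1ξ₁ + 1ξ₂.
Selectivity: 1ξ₁ / (2ξ₂) = 5.53 → ξ₁ = 11.06 ξ₂.
Substitute: (1·11.06 + 1) ξ₂ = 103.8 → ξ₂ = 8.607 mol, ξ₁ = 95.2 mol.
Outlet amounts (n = n₀ + Σ ν·ξ):
  P: 397.7 − 1(95.2) − 1(8.607) = 293.9
  R: 822.3 − 3(95.2) − 3(8.607) = 510.9
  V: 0 + 1(95.2) = 95.2
  U: 0 + 2(8.607) = 17.21
Total out = 293.9 + 510.9 + 95.2 + 17.21 = 917.2 mol.

917 mol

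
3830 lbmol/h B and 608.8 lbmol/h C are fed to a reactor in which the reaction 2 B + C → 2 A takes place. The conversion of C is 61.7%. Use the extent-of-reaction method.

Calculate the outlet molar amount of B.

C reacted = 0.617 × 608.8 = 375.6 lbmol/h; ν_C = −1, so ξ = 375.6/1 = 375.6 lbmol/h.
Outlet amounts (n = n₀ + ν ξ):
  B: 3830 − 2(375.6) = 3079
  C: 608.8 − 1(375.6) = 233.2
  A: 0 + 2(375.6) = 751.3

3080 lbmol/h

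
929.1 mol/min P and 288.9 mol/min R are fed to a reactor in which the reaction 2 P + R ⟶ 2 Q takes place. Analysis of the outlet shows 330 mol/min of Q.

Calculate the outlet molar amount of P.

For Q: n = n₀ + 2ξ → 330 = 0 + 2ξ, giving ξ = 165 mol/min.
Outlet amounts (n = n₀ + ν ξ):
  P: 929.1 − 2(165) = 599.1
  R: 288.9 − 1(165) = 123.9
  Q: 0 + 2(165) = 330

599 mol/min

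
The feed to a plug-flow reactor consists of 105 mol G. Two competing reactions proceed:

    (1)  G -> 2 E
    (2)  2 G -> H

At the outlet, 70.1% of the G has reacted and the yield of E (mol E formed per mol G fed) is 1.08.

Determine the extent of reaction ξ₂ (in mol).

Yield of E: 2ξ₁ / 105 = 1.08 → ξ₁ = 56.7 mol.
Conversion of G: 1ξ₁ + 2ξ₂ = 0.701 × 105 = 73.6 → ξ₂ = 8.452 mol.
Outlet amounts (n = n₀ + Σ ν·ξ):
  G: 105 − 1(56.7) − 2(8.452) = 31.4
  E: 0 + 2(56.7) = 113.4
  H: 0 + 1(8.452) = 8.452

ξ₂ = 8.45 mol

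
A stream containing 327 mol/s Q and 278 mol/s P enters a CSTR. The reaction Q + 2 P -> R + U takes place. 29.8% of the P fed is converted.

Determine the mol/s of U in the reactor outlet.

P reacted = 0.298 × 278 = 82.84 mol/s; ν_P = −2, so ξ = 82.84/2 = 41.42 mol/s.
Outlet amounts (n = n₀ + ν ξ):
  Q: 327 − 1(41.42) = 285.6
  P: 278 − 2(41.42) = 195.2
  R: 0 + 1(41.42) = 41.42
  U: 0 + 1(41.42) = 41.42

41.4 mol/s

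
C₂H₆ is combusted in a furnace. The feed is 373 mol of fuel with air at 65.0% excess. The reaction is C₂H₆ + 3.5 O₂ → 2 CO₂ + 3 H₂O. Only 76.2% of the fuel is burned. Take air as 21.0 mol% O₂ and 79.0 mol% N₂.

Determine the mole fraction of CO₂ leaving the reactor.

0.0528

Stoichiometric O₂ = 3.5 × 373 = 1306 mol; O₂ fed = 1306 × 1.650 = 2154 mol.
N₂ fed = 2154 × 79/21 = 8103 mol.
Fuel reacted = 0.762 × 373 → ξ = 284.2 mol.
Outlet (n = n₀ + ν ξ):
  C₂H₆: 373 − 1(284.2) = 88.77
  O₂: 2154 − 3.5(284.2) = 1159
  N₂: 8103 (inert)
  CO₂: 0 + 2(284.2) = 568.5
  H₂O: 0 + 3(284.2) = 852.7
Total out = 10770 mol; y_CO₂ = 568.5 / 10770 = 0.05277.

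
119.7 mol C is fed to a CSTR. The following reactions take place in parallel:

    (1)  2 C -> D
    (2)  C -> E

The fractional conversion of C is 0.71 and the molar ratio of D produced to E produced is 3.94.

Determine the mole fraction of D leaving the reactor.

0.46

Conversion of C: C consumed = 0.71 × 119.7 = 84.99 mol = 2ξ₁ + 1ξ₂.
Selectivity: 1ξ₁ / (1ξ₂) = 3.94 → ξ₁ = 3.94 ξ₂.
Substitute: (2·3.94 + 1) ξ₂ = 84.99 → ξ₂ = 9.571 mol, ξ₁ = 37.71 mol.
Outlet amounts (n = n₀ + Σ ν·ξ):
  C: 119.7 − 2(37.71) − 1(9.571) = 34.71
  D: 0 + 1(37.71) = 37.71
  E: 0 + 1(9.571) = 9.571
Total out = 81.99 mol; y_D = 37.71 / 81.99 = 0.4599.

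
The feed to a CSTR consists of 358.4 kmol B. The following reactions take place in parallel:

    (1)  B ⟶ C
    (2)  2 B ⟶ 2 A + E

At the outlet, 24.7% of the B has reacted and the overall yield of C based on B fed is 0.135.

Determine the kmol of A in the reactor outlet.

Yield of C: 1ξ₁ / 358.4 = 0.135 → ξ₁ = 48.38 kmol.
Conversion of B: 1ξ₁ + 2ξ₂ = 0.247 × 358.4 = 88.52 → ξ₂ = 20.07 kmol.
Outlet amounts (n = n₀ + Σ ν·ξ):
  B: 358.4 − 1(48.38) − 2(20.07) = 269.9
  C: 0 + 1(48.38) = 48.38
  A: 0 + 2(20.07) = 40.14
  E: 0 + 1(20.07) = 20.07

40.1 kmol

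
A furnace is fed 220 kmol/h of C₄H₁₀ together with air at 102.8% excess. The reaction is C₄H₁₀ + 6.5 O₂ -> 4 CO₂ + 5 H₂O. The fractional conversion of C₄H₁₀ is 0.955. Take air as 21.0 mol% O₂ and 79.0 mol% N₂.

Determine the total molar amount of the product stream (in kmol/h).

14300 kmol/h

Stoichiometric O₂ = 6.5 × 220 = 1430 kmol/h; O₂ fed = 1430 × 2.028 = 2900 kmol/h.
N₂ fed = 2900 × 79/21 = 10910 kmol/h.
Fuel reacted = 0.955 × 220 → ξ = 210.1 kmol/h.
Outlet (n = n₀ + ν ξ):
  C₄H₁₀: 220 − 1(210.1) = 9.9
  O₂: 2900 − 6.5(210.1) = 1534
  N₂: 10910 (inert)
  CO₂: 0 + 4(210.1) = 840.4
  H₂O: 0 + 5(210.1) = 1050
Total out = 9.9 + 1534 + 10910 + 840.4 + 1050 = 14340 kmol/h.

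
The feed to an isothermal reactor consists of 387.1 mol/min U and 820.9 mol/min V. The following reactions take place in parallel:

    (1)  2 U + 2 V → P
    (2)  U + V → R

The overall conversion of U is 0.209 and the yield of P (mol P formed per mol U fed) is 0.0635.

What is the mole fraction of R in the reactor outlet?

Yield of P: 1ξ₁ / 387.1 = 0.0635 → ξ₁ = 24.58 mol/min.
Conversion of U: 2ξ₁ + 1ξ₂ = 0.209 × 387.1 = 80.9 → ξ₂ = 31.74 mol/min.
Outlet amounts (n = n₀ + Σ ν·ξ):
  U: 387.1 − 2(24.58) − 1(31.74) = 306.2
  V: 820.9 − 2(24.58) − 1(31.74) = 740
  P: 0 + 1(24.58) = 24.58
  R: 0 + 1(31.74) = 31.74
Total out = 1103 mol/min; y_R = 31.74 / 1103 = 0.02879.

0.0288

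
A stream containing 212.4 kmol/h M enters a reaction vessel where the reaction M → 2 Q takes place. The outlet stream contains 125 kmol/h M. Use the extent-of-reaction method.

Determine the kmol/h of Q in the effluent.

For M: n = n₀ − 1ξ → 125 = 212.4 − 1ξ, giving ξ = 87.4 kmol/h.
Outlet amounts (n = n₀ + ν ξ):
  M: 212.4 − 1(87.4) = 125
  Q: 0 + 2(87.4) = 174.8

175 kmol/h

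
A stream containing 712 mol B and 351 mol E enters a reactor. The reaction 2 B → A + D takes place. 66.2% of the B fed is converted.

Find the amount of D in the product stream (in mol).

B reacted = 0.662 × 712 = 471.3 mol; ν_B = −2, so ξ = 471.3/2 = 235.7 mol.
Outlet amounts (n = n₀ + ν ξ):
  B: 712 − 2(235.7) = 240.7
  A: 0 + 1(235.7) = 235.7
  D: 0 + 1(235.7) = 235.7
  E: 351 (inert)

236 mol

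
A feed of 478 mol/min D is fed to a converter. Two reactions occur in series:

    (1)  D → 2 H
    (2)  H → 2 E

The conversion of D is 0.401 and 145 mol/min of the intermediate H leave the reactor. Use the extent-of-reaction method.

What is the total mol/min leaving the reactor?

Conversion of D: D consumed = 1ξ₁ = 0.401 × 478 → ξ₁ = 191.7 mol/min.
H balance: n_H = 0 + 2ξ₁ − 1ξ₂ = 145 → ξ₂ = (2·191.7 − 145)/1 = 238.4 mol/min.
Outlet amounts (n = n₀ + Σ ν·ξ):
  D: 478 − 1(191.7) = 286.3
  H: 0 + 2(191.7) − 1(238.4) = 145
  E: 0 + 2(238.4) = 476.7
Total out = 286.3 + 145 + 476.7 = 908 mol/min.

908 mol/min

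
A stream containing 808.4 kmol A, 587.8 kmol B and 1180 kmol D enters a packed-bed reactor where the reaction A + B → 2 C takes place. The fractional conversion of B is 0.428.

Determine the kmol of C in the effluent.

B reacted = 0.428 × 587.8 = 251.6 kmol; ν_B = −1, so ξ = 251.6/1 = 251.6 kmol.
Outlet amounts (n = n₀ + ν ξ):
  A: 808.4 − 1(251.6) = 556.8
  B: 587.8 − 1(251.6) = 336.2
  C: 0 + 2(251.6) = 503.2
  D: 1180 (inert)

503 kmol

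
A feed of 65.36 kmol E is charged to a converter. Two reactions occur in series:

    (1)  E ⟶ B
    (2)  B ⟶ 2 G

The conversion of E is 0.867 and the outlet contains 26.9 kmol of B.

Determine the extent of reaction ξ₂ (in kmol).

ξ₂ = 29.8 kmol

Conversion of E: E consumed = 1ξ₁ = 0.867 × 65.36 → ξ₁ = 56.67 kmol.
B balance: n_B = 0 + 1ξ₁ − 1ξ₂ = 26.9 → ξ₂ = (1·56.67 − 26.9)/1 = 29.77 kmol.
Outlet amounts (n = n₀ + Σ ν·ξ):
  E: 65.36 − 1(56.67) = 8.693
  B: 0 + 1(56.67) − 1(29.77) = 26.9
  G: 0 + 2(29.77) = 59.53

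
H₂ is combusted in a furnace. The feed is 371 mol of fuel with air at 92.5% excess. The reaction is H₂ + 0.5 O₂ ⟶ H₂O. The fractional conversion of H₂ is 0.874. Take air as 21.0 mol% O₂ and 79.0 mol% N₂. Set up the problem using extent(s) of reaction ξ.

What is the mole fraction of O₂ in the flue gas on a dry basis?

0.123

Stoichiometric O₂ = 0.5 × 371 = 185.5 mol; O₂ fed = 185.5 × 1.925 = 357.1 mol.
N₂ fed = 357.1 × 79/21 = 1343 mol.
Fuel reacted = 0.874 × 371 → ξ = 324.3 mol.
Outlet (n = n₀ + ν ξ):
  H₂: 371 − 1(324.3) = 46.75
  O₂: 357.1 − 0.5(324.3) = 195
  N₂: 1343 (inert)
  H₂O: 0 + 1(324.3) = 324.3
Dry total = 1585 mol; y_O₂ (dry) = 195 / 1585 = 0.123.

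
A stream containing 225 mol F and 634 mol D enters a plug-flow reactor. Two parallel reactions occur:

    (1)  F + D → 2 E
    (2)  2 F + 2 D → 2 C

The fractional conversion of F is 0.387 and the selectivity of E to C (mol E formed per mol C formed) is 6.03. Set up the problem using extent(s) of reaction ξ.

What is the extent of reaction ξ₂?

ξ₂ = 10.8 mol

Conversion of F: F consumed = 0.387 × 225 = 87.08 mol = 1ξ₁ + 2ξ₂.
Selectivity: 2ξ₁ / (2ξ₂) = 6.03 → ξ₁ = 6.03 ξ₂.
Substitute: (1·6.03 + 2) ξ₂ = 87.08 → ξ₂ = 10.84 mol, ξ₁ = 65.39 mol.
Outlet amounts (n = n₀ + Σ ν·ξ):
  F: 225 − 1(65.39) − 2(10.84) = 137.9
  D: 634 − 1(65.39) − 2(10.84) = 546.9
  E: 0 + 2(65.39) = 130.8
  C: 0 + 2(10.84) = 21.69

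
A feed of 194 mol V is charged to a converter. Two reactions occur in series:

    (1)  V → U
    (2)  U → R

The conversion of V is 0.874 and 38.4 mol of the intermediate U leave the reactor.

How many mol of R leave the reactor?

Conversion of V: V consumed = 1ξ₁ = 0.874 × 194 → ξ₁ = 169.6 mol.
U balance: n_U = 0 + 1ξ₁ − 1ξ₂ = 38.4 → ξ₂ = (1·169.6 − 38.4)/1 = 131.2 mol.
Outlet amounts (n = n₀ + Σ ν·ξ):
  V: 194 − 1(169.6) = 24.44
  U: 0 + 1(169.6) − 1(131.2) = 38.4
  R: 0 + 1(131.2) = 131.2

131 mol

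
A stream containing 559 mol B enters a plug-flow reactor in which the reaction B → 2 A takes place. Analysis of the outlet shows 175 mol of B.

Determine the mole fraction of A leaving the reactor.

0.814

For B: n = n₀ − 1ξ → 175 = 559 − 1ξ, giving ξ = 384 mol.
Outlet amounts (n = n₀ + ν ξ):
  B: 559 − 1(384) = 175
  A: 0 + 2(384) = 768
Total out = 943 mol; y_A = 768 / 943 = 0.8144.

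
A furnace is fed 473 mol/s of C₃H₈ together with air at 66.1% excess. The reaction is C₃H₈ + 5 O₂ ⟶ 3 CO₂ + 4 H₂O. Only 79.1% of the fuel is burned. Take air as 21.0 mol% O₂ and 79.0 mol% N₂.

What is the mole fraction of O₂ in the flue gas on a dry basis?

0.114

Stoichiometric O₂ = 5 × 473 = 2365 mol/s; O₂ fed = 2365 × 1.661 = 3928 mol/s.
N₂ fed = 3928 × 79/21 = 14780 mol/s.
Fuel reacted = 0.791 × 473 → ξ = 374.1 mol/s.
Outlet (n = n₀ + ν ξ):
  C₃H₈: 473 − 1(374.1) = 98.86
  O₂: 3928 − 5(374.1) = 2058
  N₂: 14780 (inert)
  CO₂: 0 + 3(374.1) = 1122
  H₂O: 0 + 4(374.1) = 1497
Dry total = 18060 mol/s; y_O₂ (dry) = 2058 / 18060 = 0.114.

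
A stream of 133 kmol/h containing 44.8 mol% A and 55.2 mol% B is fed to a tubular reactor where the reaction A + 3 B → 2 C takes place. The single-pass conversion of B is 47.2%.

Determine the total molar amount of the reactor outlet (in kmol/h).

110 kmol/h

B reacted = 0.472 × 73.42 = 34.65 kmol/h; ν_B = −3, so ξ = 34.65/3 = 11.55 kmol/h.
Outlet amounts (n = n₀ + ν ξ):
  A: 59.58 − 1(11.55) = 48.03
  B: 73.42 − 3(11.55) = 38.76
  C: 0 + 2(11.55) = 23.1
Total out = 48.03 + 38.76 + 23.1 = 109.9 kmol/h.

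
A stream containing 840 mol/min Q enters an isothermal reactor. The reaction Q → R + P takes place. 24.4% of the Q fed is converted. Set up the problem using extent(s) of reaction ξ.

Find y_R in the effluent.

0.196

Q reacted = 0.244 × 840 = 205 mol/min; ν_Q = −1, so ξ = 205/1 = 205 mol/min.
Outlet amounts (n = n₀ + ν ξ):
  Q: 840 − 1(205) = 635
  R: 0 + 1(205) = 205
  P: 0 + 1(205) = 205
Total out = 1045 mol/min; y_R = 205 / 1045 = 0.1961.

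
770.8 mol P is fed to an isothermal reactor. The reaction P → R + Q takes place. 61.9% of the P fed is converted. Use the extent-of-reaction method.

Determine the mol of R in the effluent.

P reacted = 0.619 × 770.8 = 477.1 mol; ν_P = −1, so ξ = 477.1/1 = 477.1 mol.
Outlet amounts (n = n₀ + ν ξ):
  P: 770.8 − 1(477.1) = 293.7
  R: 0 + 1(477.1) = 477.1
  Q: 0 + 1(477.1) = 477.1

477 mol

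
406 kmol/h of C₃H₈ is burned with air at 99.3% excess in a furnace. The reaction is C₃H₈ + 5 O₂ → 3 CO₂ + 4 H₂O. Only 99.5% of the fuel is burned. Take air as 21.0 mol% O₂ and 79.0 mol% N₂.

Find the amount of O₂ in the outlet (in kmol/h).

2030 kmol/h

Stoichiometric O₂ = 5 × 406 = 2030 kmol/h; O₂ fed = 2030 × 1.993 = 4046 kmol/h.
N₂ fed = 4046 × 79/21 = 15220 kmol/h.
Fuel reacted = 0.995 × 406 → ξ = 404 kmol/h.
Outlet (n = n₀ + ν ξ):
  C₃H₈: 406 − 1(404) = 2.03
  O₂: 4046 − 5(404) = 2026
  N₂: 15220 (inert)
  CO₂: 0 + 3(404) = 1212
  H₂O: 0 + 4(404) = 1616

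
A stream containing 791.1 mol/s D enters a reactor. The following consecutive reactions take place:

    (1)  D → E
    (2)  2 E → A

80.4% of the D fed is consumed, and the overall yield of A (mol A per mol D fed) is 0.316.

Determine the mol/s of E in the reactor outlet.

136 mol/s

Conversion of D: D consumed = 1ξ₁ = 0.804 × 791.1 → ξ₁ = 636 mol/s.
Yield of A: 1ξ₂ / 791.1 = 0.316 → ξ₂ = 250 mol/s.
Outlet amounts (n = n₀ + Σ ν·ξ):
  D: 791.1 − 1(636) = 155.1
  E: 0 + 1(636) − 2(250) = 136.1
  A: 0 + 1(250) = 250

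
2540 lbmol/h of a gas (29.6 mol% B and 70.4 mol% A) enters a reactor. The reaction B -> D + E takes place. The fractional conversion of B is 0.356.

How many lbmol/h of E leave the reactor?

B reacted = 0.356 × 751.8 = 267.7 lbmol/h; ν_B = −1, so ξ = 267.7/1 = 267.7 lbmol/h.
Outlet amounts (n = n₀ + ν ξ):
  B: 751.8 − 1(267.7) = 484.2
  D: 0 + 1(267.7) = 267.7
  E: 0 + 1(267.7) = 267.7
  A: 1788 (inert)

268 lbmol/h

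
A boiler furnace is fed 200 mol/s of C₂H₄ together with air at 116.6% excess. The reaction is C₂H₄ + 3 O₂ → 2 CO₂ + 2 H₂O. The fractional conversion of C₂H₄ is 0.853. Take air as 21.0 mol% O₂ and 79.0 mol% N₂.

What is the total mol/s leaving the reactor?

Stoichiometric O₂ = 3 × 200 = 600 mol/s; O₂ fed = 600 × 2.166 = 1300 mol/s.
N₂ fed = 1300 × 79/21 = 4889 mol/s.
Fuel reacted = 0.853 × 200 → ξ = 170.6 mol/s.
Outlet (n = n₀ + ν ξ):
  C₂H₄: 200 − 1(170.6) = 29.4
  O₂: 1300 − 3(170.6) = 787.8
  N₂: 4889 (inert)
  CO₂: 0 + 2(170.6) = 341.2
  H₂O: 0 + 2(170.6) = 341.2
Total out = 29.4 + 787.8 + 4889 + 341.2 + 341.2 = 6389 mol/s.

6390 mol/s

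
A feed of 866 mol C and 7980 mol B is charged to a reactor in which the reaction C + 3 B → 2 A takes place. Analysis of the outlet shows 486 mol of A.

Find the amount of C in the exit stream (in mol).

623 mol

For A: n = n₀ + 2ξ → 486 = 0 + 2ξ, giving ξ = 243 mol.
Outlet amounts (n = n₀ + ν ξ):
  C: 866 − 1(243) = 623
  B: 7980 − 3(243) = 7251
  A: 0 + 2(243) = 486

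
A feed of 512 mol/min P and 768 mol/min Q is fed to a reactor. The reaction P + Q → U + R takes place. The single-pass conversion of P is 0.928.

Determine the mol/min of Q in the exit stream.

P reacted = 0.928 × 512 = 475.1 mol/min; ν_P = −1, so ξ = 475.1/1 = 475.1 mol/min.
Outlet amounts (n = n₀ + ν ξ):
  P: 512 − 1(475.1) = 36.86
  Q: 768 − 1(475.1) = 292.9
  U: 0 + 1(475.1) = 475.1
  R: 0 + 1(475.1) = 475.1

293 mol/min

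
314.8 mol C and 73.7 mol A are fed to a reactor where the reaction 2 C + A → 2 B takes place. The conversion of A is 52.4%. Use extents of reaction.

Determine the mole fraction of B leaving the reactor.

A reacted = 0.524 × 73.7 = 38.62 mol; ν_A = −1, so ξ = 38.62/1 = 38.62 mol.
Outlet amounts (n = n₀ + ν ξ):
  C: 314.8 − 2(38.62) = 237.6
  A: 73.7 − 1(38.62) = 35.08
  B: 0 + 2(38.62) = 77.24
Total out = 349.9 mol; y_B = 77.24 / 349.9 = 0.2208.

0.221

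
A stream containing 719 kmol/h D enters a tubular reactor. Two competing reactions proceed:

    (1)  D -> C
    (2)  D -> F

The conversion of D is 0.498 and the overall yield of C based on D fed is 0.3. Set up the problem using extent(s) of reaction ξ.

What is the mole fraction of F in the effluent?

0.198

Yield of C: 1ξ₁ / 719 = 0.3 → ξ₁ = 215.7 kmol/h.
Conversion of D: 1ξ₁ + 1ξ₂ = 0.498 × 719 = 358.1 → ξ₂ = 142.4 kmol/h.
Outlet amounts (n = n₀ + Σ ν·ξ):
  D: 719 − 1(215.7) − 1(142.4) = 360.9
  C: 0 + 1(215.7) = 215.7
  F: 0 + 1(142.4) = 142.4
Total out = 719 kmol/h; y_F = 142.4 / 719 = 0.198.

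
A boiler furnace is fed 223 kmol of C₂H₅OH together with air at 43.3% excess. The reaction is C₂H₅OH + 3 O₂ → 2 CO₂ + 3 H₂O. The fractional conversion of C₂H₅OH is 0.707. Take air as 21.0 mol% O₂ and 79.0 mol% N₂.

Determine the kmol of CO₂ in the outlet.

Stoichiometric O₂ = 3 × 223 = 669 kmol; O₂ fed = 669 × 1.433 = 958.7 kmol.
N₂ fed = 958.7 × 79/21 = 3606 kmol.
Fuel reacted = 0.707 × 223 → ξ = 157.7 kmol.
Outlet (n = n₀ + ν ξ):
  C₂H₅OH: 223 − 1(157.7) = 65.34
  O₂: 958.7 − 3(157.7) = 485.7
  N₂: 3606 (inert)
  CO₂: 0 + 2(157.7) = 315.3
  H₂O: 0 + 3(157.7) = 473

315 kmol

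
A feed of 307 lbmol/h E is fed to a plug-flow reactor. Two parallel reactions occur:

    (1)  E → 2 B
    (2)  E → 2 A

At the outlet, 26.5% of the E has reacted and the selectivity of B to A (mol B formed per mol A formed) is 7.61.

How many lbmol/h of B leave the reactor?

144 lbmol/h

Conversion of E: E consumed = 0.265 × 307 = 81.36 lbmol/h = 1ξ₁ + 1ξ₂.
Selectivity: 2ξ₁ / (2ξ₂) = 7.61 → ξ₁ = 7.61 ξ₂.
Substitute: (1·7.61 + 1) ξ₂ = 81.36 → ξ₂ = 9.449 lbmol/h, ξ₁ = 71.91 lbmol/h.
Outlet amounts (n = n₀ + Σ ν·ξ):
  E: 307 − 1(71.91) − 1(9.449) = 225.6
  B: 0 + 2(71.91) = 143.8
  A: 0 + 2(9.449) = 18.9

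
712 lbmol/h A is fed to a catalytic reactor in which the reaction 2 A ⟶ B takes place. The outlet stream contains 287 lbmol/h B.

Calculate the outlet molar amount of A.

For B: n = n₀ + 1ξ → 287 = 0 + 1ξ, giving ξ = 287 lbmol/h.
Outlet amounts (n = n₀ + ν ξ):
  A: 712 − 2(287) = 138
  B: 0 + 1(287) = 287

138 lbmol/h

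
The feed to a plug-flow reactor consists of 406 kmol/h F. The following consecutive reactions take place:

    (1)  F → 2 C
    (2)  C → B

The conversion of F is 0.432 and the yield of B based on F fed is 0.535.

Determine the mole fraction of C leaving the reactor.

Conversion of F: F consumed = 1ξ₁ = 0.432 × 406 → ξ₁ = 175.4 kmol/h.
Yield of B: 1ξ₂ / 406 = 0.535 → ξ₂ = 217.2 kmol/h.
Outlet amounts (n = n₀ + Σ ν·ξ):
  F: 406 − 1(175.4) = 230.6
  C: 0 + 2(175.4) − 1(217.2) = 133.6
  B: 0 + 1(217.2) = 217.2
Total out = 581.4 kmol/h; y_C = 133.6 / 581.4 = 0.2297.

0.23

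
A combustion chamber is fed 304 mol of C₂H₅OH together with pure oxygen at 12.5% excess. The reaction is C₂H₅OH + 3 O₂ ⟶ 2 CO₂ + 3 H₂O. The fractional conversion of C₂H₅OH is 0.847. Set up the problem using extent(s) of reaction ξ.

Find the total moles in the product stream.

1590 mol

Stoichiometric O₂ = 3 × 304 = 912 mol; O₂ fed = 912 × 1.125 = 1026 mol.
Fuel reacted = 0.847 × 304 → ξ = 257.5 mol.
Outlet (n = n₀ + ν ξ):
  C₂H₅OH: 304 − 1(257.5) = 46.51
  O₂: 1026 − 3(257.5) = 253.5
  CO₂: 0 + 2(257.5) = 515
  H₂O: 0 + 3(257.5) = 772.5
Total out = 46.51 + 253.5 + 515 + 772.5 = 1587 mol.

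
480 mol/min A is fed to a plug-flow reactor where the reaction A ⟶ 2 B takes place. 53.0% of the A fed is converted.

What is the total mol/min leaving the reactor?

734 mol/min

A reacted = 0.53 × 480 = 254.4 mol/min; ν_A = −1, so ξ = 254.4/1 = 254.4 mol/min.
Outlet amounts (n = n₀ + ν ξ):
  A: 480 − 1(254.4) = 225.6
  B: 0 + 2(254.4) = 508.8
Total out = 225.6 + 508.8 = 734.4 mol/min.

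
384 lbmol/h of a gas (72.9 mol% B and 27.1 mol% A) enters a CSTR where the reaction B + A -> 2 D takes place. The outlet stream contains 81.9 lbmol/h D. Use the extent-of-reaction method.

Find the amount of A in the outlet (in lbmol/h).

63.1 lbmol/h

For D: n = n₀ + 2ξ → 81.9 = 0 + 2ξ, giving ξ = 40.95 lbmol/h.
Outlet amounts (n = n₀ + ν ξ):
  B: 279.9 − 1(40.95) = 239
  A: 104.1 − 1(40.95) = 63.11
  D: 0 + 2(40.95) = 81.9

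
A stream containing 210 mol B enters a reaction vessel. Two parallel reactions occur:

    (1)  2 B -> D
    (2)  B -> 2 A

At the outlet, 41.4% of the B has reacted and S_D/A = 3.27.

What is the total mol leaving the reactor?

176 mol

Conversion of B: B consumed = 0.414 × 210 = 86.94 mol = 2ξ₁ + 1ξ₂.
Selectivity: 1ξ₁ / (2ξ₂) = 3.27 → ξ₁ = 6.54 ξ₂.
Substitute: (2·6.54 + 1) ξ₂ = 86.94 → ξ₂ = 6.175 mol, ξ₁ = 40.38 mol.
Outlet amounts (n = n₀ + Σ ν·ξ):
  B: 210 − 2(40.38) − 1(6.175) = 123.1
  D: 0 + 1(40.38) = 40.38
  A: 0 + 2(6.175) = 12.35
Total out = 123.1 + 40.38 + 12.35 = 175.8 mol.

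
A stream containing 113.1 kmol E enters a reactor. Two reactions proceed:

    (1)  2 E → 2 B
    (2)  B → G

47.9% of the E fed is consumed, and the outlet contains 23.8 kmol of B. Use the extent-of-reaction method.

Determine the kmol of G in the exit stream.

Conversion of E: E consumed = 2ξ₁ = 0.479 × 113.1 → ξ₁ = 27.09 kmol.
B balance: n_B = 0 + 2ξ₁ − 1ξ₂ = 23.8 → ξ₂ = (2·27.09 − 23.8)/1 = 30.37 kmol.
Outlet amounts (n = n₀ + Σ ν·ξ):
  E: 113.1 − 2(27.09) = 58.93
  B: 0 + 2(27.09) − 1(30.37) = 23.8
  G: 0 + 1(30.37) = 30.37

30.4 kmol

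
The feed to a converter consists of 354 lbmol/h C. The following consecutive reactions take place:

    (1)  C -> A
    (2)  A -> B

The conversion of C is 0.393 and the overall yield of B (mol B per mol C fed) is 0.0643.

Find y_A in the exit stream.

0.329

Conversion of C: C consumed = 1ξ₁ = 0.393 × 354 → ξ₁ = 139.1 lbmol/h.
Yield of B: 1ξ₂ / 354 = 0.0643 → ξ₂ = 22.76 lbmol/h.
Outlet amounts (n = n₀ + Σ ν·ξ):
  C: 354 − 1(139.1) = 214.9
  A: 0 + 1(139.1) − 1(22.76) = 116.4
  B: 0 + 1(22.76) = 22.76
Total out = 354 lbmol/h; y_A = 116.4 / 354 = 0.3287.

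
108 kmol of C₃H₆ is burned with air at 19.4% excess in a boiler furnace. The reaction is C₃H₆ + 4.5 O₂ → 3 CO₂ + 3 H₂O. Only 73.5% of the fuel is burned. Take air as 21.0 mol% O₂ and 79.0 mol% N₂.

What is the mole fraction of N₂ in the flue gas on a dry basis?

0.817

Stoichiometric O₂ = 4.5 × 108 = 486 kmol; O₂ fed = 486 × 1.194 = 580.3 kmol.
N₂ fed = 580.3 × 79/21 = 2183 kmol.
Fuel reacted = 0.735 × 108 → ξ = 79.38 kmol.
Outlet (n = n₀ + ν ξ):
  C₃H₆: 108 − 1(79.38) = 28.62
  O₂: 580.3 − 4.5(79.38) = 223.1
  N₂: 2183 (inert)
  CO₂: 0 + 3(79.38) = 238.1
  H₂O: 0 + 3(79.38) = 238.1
Dry total = 2673 kmol; y_N₂ (dry) = 2183 / 2673 = 0.8167.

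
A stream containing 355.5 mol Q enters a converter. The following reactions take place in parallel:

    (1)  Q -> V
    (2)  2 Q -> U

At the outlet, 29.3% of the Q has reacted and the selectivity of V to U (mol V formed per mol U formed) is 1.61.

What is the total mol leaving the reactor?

Conversion of Q: Q consumed = 0.293 × 355.5 = 104.2 mol = 1ξ₁ + 2ξ₂.
Selectivity: 1ξ₁ / (1ξ₂) = 1.61 → ξ₁ = 1.61 ξ₂.
Substitute: (1·1.61 + 2) ξ₂ = 104.2 → ξ₂ = 28.85 mol, ξ₁ = 46.45 mol.
Outlet amounts (n = n₀ + Σ ν·ξ):
  Q: 355.5 − 1(46.45) − 2(28.85) = 251.3
  V: 0 + 1(46.45) = 46.45
  U: 0 + 1(28.85) = 28.85
Total out = 251.3 + 46.45 + 28.85 = 326.6 mol.

327 mol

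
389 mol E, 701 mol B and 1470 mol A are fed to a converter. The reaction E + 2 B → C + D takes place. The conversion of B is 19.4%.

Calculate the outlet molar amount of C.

68 mol

B reacted = 0.194 × 701 = 136 mol; ν_B = −2, so ξ = 136/2 = 68 mol.
Outlet amounts (n = n₀ + ν ξ):
  E: 389 − 1(68) = 321
  B: 701 − 2(68) = 565
  C: 0 + 1(68) = 68
  D: 0 + 1(68) = 68
  A: 1470 (inert)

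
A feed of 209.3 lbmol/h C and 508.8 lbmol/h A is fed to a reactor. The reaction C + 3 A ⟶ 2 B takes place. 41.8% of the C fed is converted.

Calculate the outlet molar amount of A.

246 lbmol/h

C reacted = 0.418 × 209.3 = 87.49 lbmol/h; ν_C = −1, so ξ = 87.49/1 = 87.49 lbmol/h.
Outlet amounts (n = n₀ + ν ξ):
  C: 209.3 − 1(87.49) = 121.8
  A: 508.8 − 3(87.49) = 246.3
  B: 0 + 2(87.49) = 175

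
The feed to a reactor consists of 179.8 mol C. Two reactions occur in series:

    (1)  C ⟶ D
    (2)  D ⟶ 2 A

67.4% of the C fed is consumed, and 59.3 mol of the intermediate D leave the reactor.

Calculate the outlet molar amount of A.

124 mol

Conversion of C: C consumed = 1ξ₁ = 0.674 × 179.8 → ξ₁ = 121.2 mol.
D balance: n_D = 0 + 1ξ₁ − 1ξ₂ = 59.3 → ξ₂ = (1·121.2 − 59.3)/1 = 61.89 mol.
Outlet amounts (n = n₀ + Σ ν·ξ):
  C: 179.8 − 1(121.2) = 58.61
  D: 0 + 1(121.2) − 1(61.89) = 59.3
  A: 0 + 2(61.89) = 123.8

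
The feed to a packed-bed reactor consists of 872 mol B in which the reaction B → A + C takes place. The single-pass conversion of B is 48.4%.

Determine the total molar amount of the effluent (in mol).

B reacted = 0.484 × 872 = 422 mol; ν_B = −1, so ξ = 422/1 = 422 mol.
Outlet amounts (n = n₀ + ν ξ):
  B: 872 − 1(422) = 450
  A: 0 + 1(422) = 422
  C: 0 + 1(422) = 422
Total out = 450 + 422 + 422 = 1294 mol.

1290 mol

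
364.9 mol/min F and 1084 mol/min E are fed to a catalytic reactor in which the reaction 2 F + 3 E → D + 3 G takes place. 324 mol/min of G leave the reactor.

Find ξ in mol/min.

ξ = 108 mol/min

For G: n = n₀ + 3ξ → 324 = 0 + 3ξ, giving ξ = 108 mol/min.
Outlet amounts (n = n₀ + ν ξ):
  F: 364.9 − 2(108) = 148.9
  E: 1084 − 3(108) = 760
  D: 0 + 1(108) = 108
  G: 0 + 3(108) = 324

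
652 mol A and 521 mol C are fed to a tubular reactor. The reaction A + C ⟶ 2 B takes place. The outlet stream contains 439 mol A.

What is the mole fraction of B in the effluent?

For A: n = n₀ − 1ξ → 439 = 652 − 1ξ, giving ξ = 213 mol.
Outlet amounts (n = n₀ + ν ξ):
  A: 652 − 1(213) = 439
  C: 521 − 1(213) = 308
  B: 0 + 2(213) = 426
Total out = 1173 mol; y_B = 426 / 1173 = 0.3632.

0.363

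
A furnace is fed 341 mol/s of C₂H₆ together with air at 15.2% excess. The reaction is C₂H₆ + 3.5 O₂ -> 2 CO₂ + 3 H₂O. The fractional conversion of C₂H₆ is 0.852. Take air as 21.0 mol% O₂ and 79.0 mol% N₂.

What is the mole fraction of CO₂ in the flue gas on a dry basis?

0.0943

Stoichiometric O₂ = 3.5 × 341 = 1194 mol/s; O₂ fed = 1194 × 1.152 = 1375 mol/s.
N₂ fed = 1375 × 79/21 = 5172 mol/s.
Fuel reacted = 0.852 × 341 → ξ = 290.5 mol/s.
Outlet (n = n₀ + ν ξ):
  C₂H₆: 341 − 1(290.5) = 50.47
  O₂: 1375 − 3.5(290.5) = 358
  N₂: 5172 (inert)
  CO₂: 0 + 2(290.5) = 581.1
  H₂O: 0 + 3(290.5) = 871.6
Dry total = 6162 mol/s; y_CO₂ (dry) = 581.1 / 6162 = 0.0943.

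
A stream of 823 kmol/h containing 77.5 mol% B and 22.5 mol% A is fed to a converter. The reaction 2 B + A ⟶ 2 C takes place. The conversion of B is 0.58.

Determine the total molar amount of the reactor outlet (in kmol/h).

638 kmol/h

B reacted = 0.58 × 637.8 = 369.9 kmol/h; ν_B = −2, so ξ = 369.9/2 = 185 kmol/h.
Outlet amounts (n = n₀ + ν ξ):
  B: 637.8 − 2(185) = 267.9
  A: 185.2 − 1(185) = 0.2058
  C: 0 + 2(185) = 369.9
Total out = 267.9 + 0.2058 + 369.9 = 638 kmol/h.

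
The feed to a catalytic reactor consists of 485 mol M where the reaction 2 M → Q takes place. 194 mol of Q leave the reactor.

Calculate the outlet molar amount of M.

97 mol

For Q: n = n₀ + 1ξ → 194 = 0 + 1ξ, giving ξ = 194 mol.
Outlet amounts (n = n₀ + ν ξ):
  M: 485 − 2(194) = 97
  Q: 0 + 1(194) = 194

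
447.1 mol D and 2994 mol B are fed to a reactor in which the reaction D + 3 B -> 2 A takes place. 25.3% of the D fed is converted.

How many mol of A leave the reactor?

226 mol

D reacted = 0.253 × 447.1 = 113.1 mol; ν_D = −1, so ξ = 113.1/1 = 113.1 mol.
Outlet amounts (n = n₀ + ν ξ):
  D: 447.1 − 1(113.1) = 334
  B: 2994 − 3(113.1) = 2655
  A: 0 + 2(113.1) = 226.2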